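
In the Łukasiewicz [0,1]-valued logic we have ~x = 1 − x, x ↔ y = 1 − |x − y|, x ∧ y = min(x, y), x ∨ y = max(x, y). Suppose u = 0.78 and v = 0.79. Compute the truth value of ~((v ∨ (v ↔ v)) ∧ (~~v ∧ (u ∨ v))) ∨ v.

0.79

v ↔ v = 1 − |0.79 − 0.79| = 1 − 0.00 = 1.00
v ∨ (v ↔ v) = max(0.79, 1.00) = 1.00
~v = 1 − 0.79 = 0.21
~~v = 1 − 0.21 = 0.79
u ∨ v = max(0.78, 0.79) = 0.79
~~v ∧ (u ∨ v) = min(0.79, 0.79) = 0.79
(v ∨ (v ↔ v)) ∧ (~~v ∧ (u ∨ v)) = min(1.00, 0.79) = 0.79
~((v ∨ (v ↔ v)) ∧ (~~v ∧ (u ∨ v))) = 1 − 0.79 = 0.21
~((v ∨ (v ↔ v)) ∧ (~~v ∧ (u ∨ v))) ∨ v = max(0.21, 0.79) = 0.79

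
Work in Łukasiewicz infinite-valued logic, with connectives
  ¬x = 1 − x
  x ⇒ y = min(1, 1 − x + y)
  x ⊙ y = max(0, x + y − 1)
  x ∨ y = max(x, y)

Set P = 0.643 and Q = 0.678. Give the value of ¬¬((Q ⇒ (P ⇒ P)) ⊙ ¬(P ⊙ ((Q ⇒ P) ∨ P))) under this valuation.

P ⇒ P = min(1, 1 − 0.643 + 0.643) = min(1, 1.000) = 1.000
Q ⇒ (P ⇒ P) = min(1, 1 − 0.678 + 1.000) = min(1, 1.322) = 1.000
Q ⇒ P = min(1, 1 − 0.678 + 0.643) = min(1, 0.965) = 0.965
(Q ⇒ P) ∨ P = max(0.965, 0.643) = 0.965
P ⊙ ((Q ⇒ P) ∨ P) = max(0, 0.643 + 0.965 − 1) = max(0, 0.608) = 0.608
¬(P ⊙ ((Q ⇒ P) ∨ P)) = 1 − 0.608 = 0.392
(Q ⇒ (P ⇒ P)) ⊙ ¬(P ⊙ ((Q ⇒ P) ∨ P)) = max(0, 1.000 + 0.392 − 1) = max(0, 0.392) = 0.392
¬((Q ⇒ (P ⇒ P)) ⊙ ¬(P ⊙ ((Q ⇒ P) ∨ P))) = 1 − 0.392 = 0.608
¬¬((Q ⇒ (P ⇒ P)) ⊙ ¬(P ⊙ ((Q ⇒ P) ∨ P))) = 1 − 0.608 = 0.392

0.392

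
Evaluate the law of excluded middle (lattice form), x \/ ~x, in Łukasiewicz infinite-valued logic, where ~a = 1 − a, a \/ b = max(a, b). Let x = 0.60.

0.60

~x = 1 − 0.60 = 0.40
x \/ ~x = max(0.60, 0.40) = 0.60
(The value 0.60 < 1 shows this instance is not satisfied; not a Ł∞-tautology — its value is max(a, 1−a).)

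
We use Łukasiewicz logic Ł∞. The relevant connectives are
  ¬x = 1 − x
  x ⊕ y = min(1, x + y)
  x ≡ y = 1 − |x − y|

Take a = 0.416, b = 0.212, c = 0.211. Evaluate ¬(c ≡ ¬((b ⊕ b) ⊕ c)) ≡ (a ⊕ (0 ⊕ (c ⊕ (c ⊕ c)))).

0.154

b ⊕ b = min(1, 0.212 + 0.212) = min(1, 0.424) = 0.424
(b ⊕ b) ⊕ c = min(1, 0.424 + 0.211) = min(1, 0.635) = 0.635
¬((b ⊕ b) ⊕ c) = 1 − 0.635 = 0.365
c ≡ ¬((b ⊕ b) ⊕ c) = 1 − |0.211 − 0.365| = 1 − 0.154 = 0.846
¬(c ≡ ¬((b ⊕ b) ⊕ c)) = 1 − 0.846 = 0.154
c ⊕ c = min(1, 0.211 + 0.211) = min(1, 0.422) = 0.422
c ⊕ (c ⊕ c) = min(1, 0.211 + 0.422) = min(1, 0.633) = 0.633
0 ⊕ (c ⊕ (c ⊕ c)) = min(1, 0.000 + 0.633) = min(1, 0.633) = 0.633
a ⊕ (0 ⊕ (c ⊕ (c ⊕ c))) = min(1, 0.416 + 0.633) = min(1, 1.049) = 1.000
¬(c ≡ ¬((b ⊕ b) ⊕ c)) ≡ (a ⊕ (0 ⊕ (c ⊕ (c ⊕ c)))) = 1 − |0.154 − 1.000| = 1 − 0.846 = 0.154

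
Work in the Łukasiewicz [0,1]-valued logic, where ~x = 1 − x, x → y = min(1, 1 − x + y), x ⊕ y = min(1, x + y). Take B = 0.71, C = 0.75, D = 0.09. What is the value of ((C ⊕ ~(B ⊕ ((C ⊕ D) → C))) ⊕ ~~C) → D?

0.09

C ⊕ D = min(1, 0.75 + 0.09) = min(1, 0.84) = 0.84
(C ⊕ D) → C = min(1, 1 − 0.84 + 0.75) = min(1, 0.91) = 0.91
B ⊕ ((C ⊕ D) → C) = min(1, 0.71 + 0.91) = min(1, 1.62) = 1.00
~(B ⊕ ((C ⊕ D) → C)) = 1 − 1.00 = 0.00
C ⊕ ~(B ⊕ ((C ⊕ D) → C)) = min(1, 0.75 + 0.00) = min(1, 0.75) = 0.75
~C = 1 − 0.75 = 0.25
~~C = 1 − 0.25 = 0.75
(C ⊕ ~(B ⊕ ((C ⊕ D) → C))) ⊕ ~~C = min(1, 0.75 + 0.75) = min(1, 1.50) = 1.00
((C ⊕ ~(B ⊕ ((C ⊕ D) → C))) ⊕ ~~C) → D = min(1, 1 − 1.00 + 0.09) = min(1, 0.09) = 0.09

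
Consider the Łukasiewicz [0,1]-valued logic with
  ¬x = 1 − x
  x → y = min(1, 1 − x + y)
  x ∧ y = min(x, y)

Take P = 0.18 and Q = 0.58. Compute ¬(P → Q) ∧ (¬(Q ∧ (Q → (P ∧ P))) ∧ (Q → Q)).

P → Q = min(1, 1 − 0.18 + 0.58) = min(1, 1.40) = 1.00
¬(P → Q) = 1 − 1.00 = 0.00
P ∧ P = min(0.18, 0.18) = 0.18
Q → (P ∧ P) = min(1, 1 − 0.58 + 0.18) = min(1, 0.60) = 0.60
Q ∧ (Q → (P ∧ P)) = min(0.58, 0.60) = 0.58
¬(Q ∧ (Q → (P ∧ P))) = 1 − 0.58 = 0.42
Q → Q = min(1, 1 − 0.58 + 0.58) = min(1, 1.00) = 1.00
¬(Q ∧ (Q → (P ∧ P))) ∧ (Q → Q) = min(0.42, 1.00) = 0.42
¬(P → Q) ∧ (¬(Q ∧ (Q → (P ∧ P))) ∧ (Q → Q)) = min(0.00, 0.42) = 0.00

0.00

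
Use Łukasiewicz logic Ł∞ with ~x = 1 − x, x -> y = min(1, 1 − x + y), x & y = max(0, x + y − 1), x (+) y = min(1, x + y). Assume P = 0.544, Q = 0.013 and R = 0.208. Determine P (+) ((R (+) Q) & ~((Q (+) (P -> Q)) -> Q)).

0.544

R (+) Q = min(1, 0.208 + 0.013) = min(1, 0.221) = 0.221
P -> Q = min(1, 1 − 0.544 + 0.013) = min(1, 0.469) = 0.469
Q (+) (P -> Q) = min(1, 0.013 + 0.469) = min(1, 0.482) = 0.482
(Q (+) (P -> Q)) -> Q = min(1, 1 − 0.482 + 0.013) = min(1, 0.531) = 0.531
~((Q (+) (P -> Q)) -> Q) = 1 − 0.531 = 0.469
(R (+) Q) & ~((Q (+) (P -> Q)) -> Q) = max(0, 0.221 + 0.469 − 1) = max(0, -0.310) = 0.000
P (+) ((R (+) Q) & ~((Q (+) (P -> Q)) -> Q)) = min(1, 0.544 + 0.000) = min(1, 0.544) = 0.544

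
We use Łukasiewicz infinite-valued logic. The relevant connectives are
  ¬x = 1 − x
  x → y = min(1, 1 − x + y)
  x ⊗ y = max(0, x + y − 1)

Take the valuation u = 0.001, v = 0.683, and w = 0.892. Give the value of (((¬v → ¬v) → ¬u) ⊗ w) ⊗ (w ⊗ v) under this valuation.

0.466

¬v = 1 − 0.683 = 0.317
¬v → ¬v = min(1, 1 − 0.317 + 0.317) = min(1, 1.000) = 1.000
¬u = 1 − 0.001 = 0.999
(¬v → ¬v) → ¬u = min(1, 1 − 1.000 + 0.999) = min(1, 0.999) = 0.999
((¬v → ¬v) → ¬u) ⊗ w = max(0, 0.999 + 0.892 − 1) = max(0, 0.891) = 0.891
w ⊗ v = max(0, 0.892 + 0.683 − 1) = max(0, 0.575) = 0.575
(((¬v → ¬v) → ¬u) ⊗ w) ⊗ (w ⊗ v) = max(0, 0.891 + 0.575 − 1) = max(0, 0.466) = 0.466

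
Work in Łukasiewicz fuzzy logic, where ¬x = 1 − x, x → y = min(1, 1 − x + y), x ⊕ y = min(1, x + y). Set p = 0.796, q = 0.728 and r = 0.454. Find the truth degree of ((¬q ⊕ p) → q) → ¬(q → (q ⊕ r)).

¬q = 1 − 0.728 = 0.272
¬q ⊕ p = min(1, 0.272 + 0.796) = min(1, 1.068) = 1.000
(¬q ⊕ p) → q = min(1, 1 − 1.000 + 0.728) = min(1, 0.728) = 0.728
q ⊕ r = min(1, 0.728 + 0.454) = min(1, 1.182) = 1.000
q → (q ⊕ r) = min(1, 1 − 0.728 + 1.000) = min(1, 1.272) = 1.000
¬(q → (q ⊕ r)) = 1 − 1.000 = 0.000
((¬q ⊕ p) → q) → ¬(q → (q ⊕ r)) = min(1, 1 − 0.728 + 0.000) = min(1, 0.272) = 0.272

0.272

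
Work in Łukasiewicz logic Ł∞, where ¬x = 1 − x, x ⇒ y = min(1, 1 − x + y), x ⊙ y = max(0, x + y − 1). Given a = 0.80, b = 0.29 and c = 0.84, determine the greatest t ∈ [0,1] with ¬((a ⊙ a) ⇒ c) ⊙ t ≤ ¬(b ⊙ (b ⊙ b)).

a ⊙ a = max(0, 0.80 + 0.80 − 1) = max(0, 0.60) = 0.60
(a ⊙ a) ⇒ c = min(1, 1 − 0.60 + 0.84) = min(1, 1.24) = 1.00
¬((a ⊙ a) ⇒ c) = 1 − 1.00 = 0.00
So the left factor is ¬((a ⊙ a) ⇒ c) = 0.00.
b ⊙ b = max(0, 0.29 + 0.29 − 1) = max(0, -0.42) = 0.00
b ⊙ (b ⊙ b) = max(0, 0.29 + 0.00 − 1) = max(0, -0.71) = 0.00
¬(b ⊙ (b ⊙ b)) = 1 − 0.00 = 1.00
So the right-hand bound is ¬(b ⊙ (b ⊙ b)) = 1.00.
The residuum of the Łukasiewicz t-norm gives the supremum: min(1, 1 − 0.00 + 1.00).
1 − 0.00 + 1.00 = 2.00, so t = min(1, 2.00) = 1.00.
Check: 0.00 ⊙ 1.00 = max(0, 0.00) = 0.00 ≤ 1.00.

1.00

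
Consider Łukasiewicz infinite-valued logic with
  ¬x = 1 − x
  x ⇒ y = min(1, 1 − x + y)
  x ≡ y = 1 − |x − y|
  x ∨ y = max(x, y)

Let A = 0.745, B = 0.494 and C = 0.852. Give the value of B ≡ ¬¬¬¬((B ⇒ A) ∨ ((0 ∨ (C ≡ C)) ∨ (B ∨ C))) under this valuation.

0.494

B ⇒ A = min(1, 1 − 0.494 + 0.745) = min(1, 1.251) = 1.000
C ≡ C = 1 − |0.852 − 0.852| = 1 − 0.000 = 1.000
0 ∨ (C ≡ C) = max(0.000, 1.000) = 1.000
B ∨ C = max(0.494, 0.852) = 0.852
(0 ∨ (C ≡ C)) ∨ (B ∨ C) = max(1.000, 0.852) = 1.000
(B ⇒ A) ∨ ((0 ∨ (C ≡ C)) ∨ (B ∨ C)) = max(1.000, 1.000) = 1.000
¬((B ⇒ A) ∨ ((0 ∨ (C ≡ C)) ∨ (B ∨ C))) = 1 − 1.000 = 0.000
¬¬((B ⇒ A) ∨ ((0 ∨ (C ≡ C)) ∨ (B ∨ C))) = 1 − 0.000 = 1.000
¬¬¬((B ⇒ A) ∨ ((0 ∨ (C ≡ C)) ∨ (B ∨ C))) = 1 − 1.000 = 0.000
¬¬¬¬((B ⇒ A) ∨ ((0 ∨ (C ≡ C)) ∨ (B ∨ C))) = 1 − 0.000 = 1.000
B ≡ ¬¬¬¬((B ⇒ A) ∨ ((0 ∨ (C ≡ C)) ∨ (B ∨ C))) = 1 − |0.494 − 1.000| = 1 − 0.506 = 0.494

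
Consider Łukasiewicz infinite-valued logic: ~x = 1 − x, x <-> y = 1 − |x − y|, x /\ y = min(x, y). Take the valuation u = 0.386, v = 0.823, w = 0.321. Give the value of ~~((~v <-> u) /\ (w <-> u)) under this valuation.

~v = 1 − 0.823 = 0.177
~v <-> u = 1 − |0.177 − 0.386| = 1 − 0.209 = 0.791
w <-> u = 1 − |0.321 − 0.386| = 1 − 0.065 = 0.935
(~v <-> u) /\ (w <-> u) = min(0.791, 0.935) = 0.791
~((~v <-> u) /\ (w <-> u)) = 1 − 0.791 = 0.209
~~((~v <-> u) /\ (w <-> u)) = 1 − 0.209 = 0.791

0.791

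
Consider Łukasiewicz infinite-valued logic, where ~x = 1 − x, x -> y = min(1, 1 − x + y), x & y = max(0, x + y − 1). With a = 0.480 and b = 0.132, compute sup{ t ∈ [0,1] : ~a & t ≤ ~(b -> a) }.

0.480

~a = 1 − 0.480 = 0.520
So the left factor is ~a = 0.520.
b -> a = min(1, 1 − 0.132 + 0.480) = min(1, 1.348) = 1.000
~(b -> a) = 1 − 1.000 = 0.000
So the right-hand bound is ~(b -> a) = 0.000.
The residuum of the Łukasiewicz t-norm gives the supremum: min(1, 1 − 0.520 + 0.000).
1 − 0.520 + 0.000 = 0.480, so t = min(1, 0.480) = 0.480.
Check: 0.520 & 0.480 = max(0, 0.000) = 0.000 ≤ 0.000.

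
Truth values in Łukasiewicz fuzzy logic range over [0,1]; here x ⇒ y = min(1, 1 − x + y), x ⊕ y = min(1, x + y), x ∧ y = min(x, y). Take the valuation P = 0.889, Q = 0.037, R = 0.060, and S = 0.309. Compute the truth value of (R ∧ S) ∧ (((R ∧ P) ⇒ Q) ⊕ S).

R ∧ S = min(0.060, 0.309) = 0.060
R ∧ P = min(0.060, 0.889) = 0.060
(R ∧ P) ⇒ Q = min(1, 1 − 0.060 + 0.037) = min(1, 0.977) = 0.977
((R ∧ P) ⇒ Q) ⊕ S = min(1, 0.977 + 0.309) = min(1, 1.286) = 1.000
(R ∧ S) ∧ (((R ∧ P) ⇒ Q) ⊕ S) = min(0.060, 1.000) = 0.060

0.060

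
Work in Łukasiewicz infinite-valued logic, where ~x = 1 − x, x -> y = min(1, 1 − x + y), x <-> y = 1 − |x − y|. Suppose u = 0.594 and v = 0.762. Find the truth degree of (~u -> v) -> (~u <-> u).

~u = 1 − 0.594 = 0.406
~u -> v = min(1, 1 − 0.406 + 0.762) = min(1, 1.356) = 1.000
~u <-> u = 1 − |0.406 − 0.594| = 1 − 0.188 = 0.812
(~u -> v) -> (~u <-> u) = min(1, 1 − 1.000 + 0.812) = min(1, 0.812) = 0.812

0.812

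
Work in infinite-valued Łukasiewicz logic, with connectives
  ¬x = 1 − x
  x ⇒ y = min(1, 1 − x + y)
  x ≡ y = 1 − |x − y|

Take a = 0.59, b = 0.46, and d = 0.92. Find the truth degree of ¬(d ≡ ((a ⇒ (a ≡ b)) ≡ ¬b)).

0.38

a ≡ b = 1 − |0.59 − 0.46| = 1 − 0.13 = 0.87
a ⇒ (a ≡ b) = min(1, 1 − 0.59 + 0.87) = min(1, 1.28) = 1.00
¬b = 1 − 0.46 = 0.54
(a ⇒ (a ≡ b)) ≡ ¬b = 1 − |1.00 − 0.54| = 1 − 0.46 = 0.54
d ≡ ((a ⇒ (a ≡ b)) ≡ ¬b) = 1 − |0.92 − 0.54| = 1 − 0.38 = 0.62
¬(d ≡ ((a ⇒ (a ≡ b)) ≡ ¬b)) = 1 − 0.62 = 0.38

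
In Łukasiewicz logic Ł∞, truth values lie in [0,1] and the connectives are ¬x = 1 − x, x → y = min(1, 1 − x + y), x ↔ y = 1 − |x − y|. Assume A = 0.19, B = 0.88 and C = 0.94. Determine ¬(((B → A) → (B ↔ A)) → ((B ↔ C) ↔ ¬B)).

0.82

B → A = min(1, 1 − 0.88 + 0.19) = min(1, 0.31) = 0.31
B ↔ A = 1 − |0.88 − 0.19| = 1 − 0.69 = 0.31
(B → A) → (B ↔ A) = min(1, 1 − 0.31 + 0.31) = min(1, 1.00) = 1.00
B ↔ C = 1 − |0.88 − 0.94| = 1 − 0.06 = 0.94
¬B = 1 − 0.88 = 0.12
(B ↔ C) ↔ ¬B = 1 − |0.94 − 0.12| = 1 − 0.82 = 0.18
((B → A) → (B ↔ A)) → ((B ↔ C) ↔ ¬B) = min(1, 1 − 1.00 + 0.18) = min(1, 0.18) = 0.18
¬(((B → A) → (B ↔ A)) → ((B ↔ C) ↔ ¬B)) = 1 − 0.18 = 0.82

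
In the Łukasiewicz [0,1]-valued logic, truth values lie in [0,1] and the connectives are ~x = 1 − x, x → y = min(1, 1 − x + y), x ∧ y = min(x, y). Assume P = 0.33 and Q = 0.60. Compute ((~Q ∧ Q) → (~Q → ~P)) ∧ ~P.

~Q = 1 − 0.60 = 0.40
~Q ∧ Q = min(0.40, 0.60) = 0.40
~P = 1 − 0.33 = 0.67
~Q → ~P = min(1, 1 − 0.40 + 0.67) = min(1, 1.27) = 1.00
(~Q ∧ Q) → (~Q → ~P) = min(1, 1 − 0.40 + 1.00) = min(1, 1.60) = 1.00
((~Q ∧ Q) → (~Q → ~P)) ∧ ~P = min(1.00, 0.67) = 0.67

0.67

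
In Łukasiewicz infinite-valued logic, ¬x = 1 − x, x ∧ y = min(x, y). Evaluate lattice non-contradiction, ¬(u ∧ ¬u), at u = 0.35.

0.65

¬u = 1 − 0.35 = 0.65
u ∧ ¬u = min(0.35, 0.65) = 0.35
¬(u ∧ ¬u) = 1 − 0.35 = 0.65
(The value 0.65 < 1 shows this instance is not satisfied; not a Ł∞-tautology — its value is 1 − min(a, 1−a).)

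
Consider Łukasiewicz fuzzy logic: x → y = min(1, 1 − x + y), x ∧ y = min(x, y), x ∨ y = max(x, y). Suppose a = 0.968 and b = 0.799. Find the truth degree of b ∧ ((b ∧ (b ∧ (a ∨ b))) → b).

a ∨ b = max(0.968, 0.799) = 0.968
b ∧ (a ∨ b) = min(0.799, 0.968) = 0.799
b ∧ (b ∧ (a ∨ b)) = min(0.799, 0.799) = 0.799
(b ∧ (b ∧ (a ∨ b))) → b = min(1, 1 − 0.799 + 0.799) = min(1, 1.000) = 1.000
b ∧ ((b ∧ (b ∧ (a ∨ b))) → b) = min(0.799, 1.000) = 0.799

0.799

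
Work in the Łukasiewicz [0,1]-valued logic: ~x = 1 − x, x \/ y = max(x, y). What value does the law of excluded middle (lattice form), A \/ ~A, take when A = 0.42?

0.58

~A = 1 − 0.42 = 0.58
A \/ ~A = max(0.42, 0.58) = 0.58
(The value 0.58 < 1 shows this instance is not satisfied; not a Ł∞-tautology — its value is max(a, 1−a).)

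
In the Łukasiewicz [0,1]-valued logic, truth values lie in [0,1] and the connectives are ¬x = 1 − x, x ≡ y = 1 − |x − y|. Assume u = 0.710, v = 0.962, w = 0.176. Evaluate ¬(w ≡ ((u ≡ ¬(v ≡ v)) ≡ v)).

v ≡ v = 1 − |0.962 − 0.962| = 1 − 0.000 = 1.000
¬(v ≡ v) = 1 − 1.000 = 0.000
u ≡ ¬(v ≡ v) = 1 − |0.710 − 0.000| = 1 − 0.710 = 0.290
(u ≡ ¬(v ≡ v)) ≡ v = 1 − |0.290 − 0.962| = 1 − 0.672 = 0.328
w ≡ ((u ≡ ¬(v ≡ v)) ≡ v) = 1 − |0.176 − 0.328| = 1 − 0.152 = 0.848
¬(w ≡ ((u ≡ ¬(v ≡ v)) ≡ v)) = 1 − 0.848 = 0.152

0.152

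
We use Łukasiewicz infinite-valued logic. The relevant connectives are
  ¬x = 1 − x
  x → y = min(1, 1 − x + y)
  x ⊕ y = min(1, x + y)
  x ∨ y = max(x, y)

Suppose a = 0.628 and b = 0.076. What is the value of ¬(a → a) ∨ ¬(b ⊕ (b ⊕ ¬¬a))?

0.220

a → a = min(1, 1 − 0.628 + 0.628) = min(1, 1.000) = 1.000
¬(a → a) = 1 − 1.000 = 0.000
¬a = 1 − 0.628 = 0.372
¬¬a = 1 − 0.372 = 0.628
b ⊕ ¬¬a = min(1, 0.076 + 0.628) = min(1, 0.704) = 0.704
b ⊕ (b ⊕ ¬¬a) = min(1, 0.076 + 0.704) = min(1, 0.780) = 0.780
¬(b ⊕ (b ⊕ ¬¬a)) = 1 − 0.780 = 0.220
¬(a → a) ∨ ¬(b ⊕ (b ⊕ ¬¬a)) = max(0.000, 0.220) = 0.220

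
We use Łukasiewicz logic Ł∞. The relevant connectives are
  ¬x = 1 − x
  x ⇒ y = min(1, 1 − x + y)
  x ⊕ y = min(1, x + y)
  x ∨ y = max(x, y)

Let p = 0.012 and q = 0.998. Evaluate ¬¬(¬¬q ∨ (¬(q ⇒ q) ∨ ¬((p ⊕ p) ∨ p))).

¬q = 1 − 0.998 = 0.002
¬¬q = 1 − 0.002 = 0.998
q ⇒ q = min(1, 1 − 0.998 + 0.998) = min(1, 1.000) = 1.000
¬(q ⇒ q) = 1 − 1.000 = 0.000
p ⊕ p = min(1, 0.012 + 0.012) = min(1, 0.024) = 0.024
(p ⊕ p) ∨ p = max(0.024, 0.012) = 0.024
¬((p ⊕ p) ∨ p) = 1 − 0.024 = 0.976
¬(q ⇒ q) ∨ ¬((p ⊕ p) ∨ p) = max(0.000, 0.976) = 0.976
¬¬q ∨ (¬(q ⇒ q) ∨ ¬((p ⊕ p) ∨ p)) = max(0.998, 0.976) = 0.998
¬(¬¬q ∨ (¬(q ⇒ q) ∨ ¬((p ⊕ p) ∨ p))) = 1 − 0.998 = 0.002
¬¬(¬¬q ∨ (¬(q ⇒ q) ∨ ¬((p ⊕ p) ∨ p))) = 1 − 0.002 = 0.998

0.998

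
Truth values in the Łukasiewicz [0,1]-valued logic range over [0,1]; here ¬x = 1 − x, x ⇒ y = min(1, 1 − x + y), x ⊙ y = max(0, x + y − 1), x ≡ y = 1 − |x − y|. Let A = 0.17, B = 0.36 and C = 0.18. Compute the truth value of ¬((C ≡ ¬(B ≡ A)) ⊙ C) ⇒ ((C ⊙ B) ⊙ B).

B ≡ A = 1 − |0.36 − 0.17| = 1 − 0.19 = 0.81
¬(B ≡ A) = 1 − 0.81 = 0.19
C ≡ ¬(B ≡ A) = 1 − |0.18 − 0.19| = 1 − 0.01 = 0.99
(C ≡ ¬(B ≡ A)) ⊙ C = max(0, 0.99 + 0.18 − 1) = max(0, 0.17) = 0.17
¬((C ≡ ¬(B ≡ A)) ⊙ C) = 1 − 0.17 = 0.83
C ⊙ B = max(0, 0.18 + 0.36 − 1) = max(0, -0.46) = 0.00
(C ⊙ B) ⊙ B = max(0, 0.00 + 0.36 − 1) = max(0, -0.64) = 0.00
¬((C ≡ ¬(B ≡ A)) ⊙ C) ⇒ ((C ⊙ B) ⊙ B) = min(1, 1 − 0.83 + 0.00) = min(1, 0.17) = 0.17

0.17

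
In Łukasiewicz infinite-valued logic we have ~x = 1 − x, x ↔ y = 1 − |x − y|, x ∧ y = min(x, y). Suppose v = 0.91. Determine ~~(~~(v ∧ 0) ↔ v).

0.09

v ∧ 0 = min(0.91, 0.00) = 0.00
~(v ∧ 0) = 1 − 0.00 = 1.00
~~(v ∧ 0) = 1 − 1.00 = 0.00
~~(v ∧ 0) ↔ v = 1 − |0.00 − 0.91| = 1 − 0.91 = 0.09
~(~~(v ∧ 0) ↔ v) = 1 − 0.09 = 0.91
~~(~~(v ∧ 0) ↔ v) = 1 − 0.91 = 0.09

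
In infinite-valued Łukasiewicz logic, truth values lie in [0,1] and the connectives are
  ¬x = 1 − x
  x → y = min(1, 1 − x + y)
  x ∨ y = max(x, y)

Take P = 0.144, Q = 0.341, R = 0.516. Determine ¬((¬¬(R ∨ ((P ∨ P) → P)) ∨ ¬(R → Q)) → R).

0.484

P ∨ P = max(0.144, 0.144) = 0.144
(P ∨ P) → P = min(1, 1 − 0.144 + 0.144) = min(1, 1.000) = 1.000
R ∨ ((P ∨ P) → P) = max(0.516, 1.000) = 1.000
¬(R ∨ ((P ∨ P) → P)) = 1 − 1.000 = 0.000
¬¬(R ∨ ((P ∨ P) → P)) = 1 − 0.000 = 1.000
R → Q = min(1, 1 − 0.516 + 0.341) = min(1, 0.825) = 0.825
¬(R → Q) = 1 − 0.825 = 0.175
¬¬(R ∨ ((P ∨ P) → P)) ∨ ¬(R → Q) = max(1.000, 0.175) = 1.000
(¬¬(R ∨ ((P ∨ P) → P)) ∨ ¬(R → Q)) → R = min(1, 1 − 1.000 + 0.516) = min(1, 0.516) = 0.516
¬((¬¬(R ∨ ((P ∨ P) → P)) ∨ ¬(R → Q)) → R) = 1 − 0.516 = 0.484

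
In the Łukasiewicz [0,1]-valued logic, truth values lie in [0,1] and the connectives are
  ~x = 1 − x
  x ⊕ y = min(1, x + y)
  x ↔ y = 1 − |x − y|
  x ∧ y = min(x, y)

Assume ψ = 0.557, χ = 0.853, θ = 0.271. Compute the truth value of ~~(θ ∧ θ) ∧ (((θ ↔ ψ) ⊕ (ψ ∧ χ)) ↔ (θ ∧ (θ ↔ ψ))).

θ ∧ θ = min(0.271, 0.271) = 0.271
~(θ ∧ θ) = 1 − 0.271 = 0.729
~~(θ ∧ θ) = 1 − 0.729 = 0.271
θ ↔ ψ = 1 − |0.271 − 0.557| = 1 − 0.286 = 0.714
ψ ∧ χ = min(0.557, 0.853) = 0.557
(θ ↔ ψ) ⊕ (ψ ∧ χ) = min(1, 0.714 + 0.557) = min(1, 1.271) = 1.000
θ ∧ (θ ↔ ψ) = min(0.271, 0.714) = 0.271
((θ ↔ ψ) ⊕ (ψ ∧ χ)) ↔ (θ ∧ (θ ↔ ψ)) = 1 − |1.000 − 0.271| = 1 − 0.729 = 0.271
~~(θ ∧ θ) ∧ (((θ ↔ ψ) ⊕ (ψ ∧ χ)) ↔ (θ ∧ (θ ↔ ψ))) = min(0.271, 0.271) = 0.271

0.271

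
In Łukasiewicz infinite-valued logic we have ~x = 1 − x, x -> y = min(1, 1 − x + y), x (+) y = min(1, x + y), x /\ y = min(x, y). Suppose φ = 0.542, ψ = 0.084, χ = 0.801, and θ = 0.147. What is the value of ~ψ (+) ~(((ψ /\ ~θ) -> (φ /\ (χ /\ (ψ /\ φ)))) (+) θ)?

~ψ = 1 − 0.084 = 0.916
~θ = 1 − 0.147 = 0.853
ψ /\ ~θ = min(0.084, 0.853) = 0.084
ψ /\ φ = min(0.084, 0.542) = 0.084
χ /\ (ψ /\ φ) = min(0.801, 0.084) = 0.084
φ /\ (χ /\ (ψ /\ φ)) = min(0.542, 0.084) = 0.084
(ψ /\ ~θ) -> (φ /\ (χ /\ (ψ /\ φ))) = min(1, 1 − 0.084 + 0.084) = min(1, 1.000) = 1.000
((ψ /\ ~θ) -> (φ /\ (χ /\ (ψ /\ φ)))) (+) θ = min(1, 1.000 + 0.147) = min(1, 1.147) = 1.000
~(((ψ /\ ~θ) -> (φ /\ (χ /\ (ψ /\ φ)))) (+) θ) = 1 − 1.000 = 0.000
~ψ (+) ~(((ψ /\ ~θ) -> (φ /\ (χ /\ (ψ /\ φ)))) (+) θ) = min(1, 0.916 + 0.000) = min(1, 0.916) = 0.916

0.916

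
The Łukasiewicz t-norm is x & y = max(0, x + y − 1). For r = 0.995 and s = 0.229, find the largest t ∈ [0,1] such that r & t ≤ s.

0.234

The residuum of the Łukasiewicz t-norm gives the supremum: min(1, 1 − 0.995 + 0.229).
1 − 0.995 + 0.229 = 0.234, so t = min(1, 0.234) = 0.234.
Check: 0.995 & 0.234 = max(0, 0.229) = 0.229 ≤ 0.229.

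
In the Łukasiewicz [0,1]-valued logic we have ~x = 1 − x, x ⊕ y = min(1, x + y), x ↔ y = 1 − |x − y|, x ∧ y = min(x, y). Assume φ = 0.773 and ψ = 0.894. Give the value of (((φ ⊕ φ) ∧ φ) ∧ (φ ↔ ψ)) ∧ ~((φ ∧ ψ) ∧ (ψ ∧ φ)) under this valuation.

0.227

φ ⊕ φ = min(1, 0.773 + 0.773) = min(1, 1.546) = 1.000
(φ ⊕ φ) ∧ φ = min(1.000, 0.773) = 0.773
φ ↔ ψ = 1 − |0.773 − 0.894| = 1 − 0.121 = 0.879
((φ ⊕ φ) ∧ φ) ∧ (φ ↔ ψ) = min(0.773, 0.879) = 0.773
φ ∧ ψ = min(0.773, 0.894) = 0.773
ψ ∧ φ = min(0.894, 0.773) = 0.773
(φ ∧ ψ) ∧ (ψ ∧ φ) = min(0.773, 0.773) = 0.773
~((φ ∧ ψ) ∧ (ψ ∧ φ)) = 1 − 0.773 = 0.227
(((φ ⊕ φ) ∧ φ) ∧ (φ ↔ ψ)) ∧ ~((φ ∧ ψ) ∧ (ψ ∧ φ)) = min(0.773, 0.227) = 0.227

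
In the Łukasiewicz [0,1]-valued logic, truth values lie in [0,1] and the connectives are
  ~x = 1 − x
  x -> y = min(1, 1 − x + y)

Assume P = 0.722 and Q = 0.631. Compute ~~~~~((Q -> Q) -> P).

Q -> Q = min(1, 1 − 0.631 + 0.631) = min(1, 1.000) = 1.000
(Q -> Q) -> P = min(1, 1 − 1.000 + 0.722) = min(1, 0.722) = 0.722
~((Q -> Q) -> P) = 1 − 0.722 = 0.278
~~((Q -> Q) -> P) = 1 − 0.278 = 0.722
~~~((Q -> Q) -> P) = 1 − 0.722 = 0.278
~~~~((Q -> Q) -> P) = 1 − 0.278 = 0.722
~~~~~((Q -> Q) -> P) = 1 − 0.722 = 0.278

0.278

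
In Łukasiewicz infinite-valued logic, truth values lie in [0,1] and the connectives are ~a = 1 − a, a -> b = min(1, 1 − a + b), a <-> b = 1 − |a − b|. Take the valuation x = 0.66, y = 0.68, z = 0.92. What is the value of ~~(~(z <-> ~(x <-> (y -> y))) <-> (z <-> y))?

0.82

y -> y = min(1, 1 − 0.68 + 0.68) = min(1, 1.00) = 1.00
x <-> (y -> y) = 1 − |0.66 − 1.00| = 1 − 0.34 = 0.66
~(x <-> (y -> y)) = 1 − 0.66 = 0.34
z <-> ~(x <-> (y -> y)) = 1 − |0.92 − 0.34| = 1 − 0.58 = 0.42
~(z <-> ~(x <-> (y -> y))) = 1 − 0.42 = 0.58
z <-> y = 1 − |0.92 − 0.68| = 1 − 0.24 = 0.76
~(z <-> ~(x <-> (y -> y))) <-> (z <-> y) = 1 − |0.58 − 0.76| = 1 − 0.18 = 0.82
~(~(z <-> ~(x <-> (y -> y))) <-> (z <-> y)) = 1 − 0.82 = 0.18
~~(~(z <-> ~(x <-> (y -> y))) <-> (z <-> y)) = 1 − 0.18 = 0.82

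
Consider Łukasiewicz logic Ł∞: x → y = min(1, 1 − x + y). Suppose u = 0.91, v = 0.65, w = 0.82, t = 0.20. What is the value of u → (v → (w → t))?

w → t = min(1, 1 − 0.82 + 0.20) = min(1, 0.38) = 0.38
v → (w → t) = min(1, 1 − 0.65 + 0.38) = min(1, 0.73) = 0.73
u → (v → (w → t)) = min(1, 1 − 0.91 + 0.73) = min(1, 0.82) = 0.82

0.82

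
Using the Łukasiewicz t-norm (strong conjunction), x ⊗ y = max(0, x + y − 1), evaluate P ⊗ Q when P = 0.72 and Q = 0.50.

P ⊗ Q = max(0, 0.72 + 0.50 − 1) = max(0, 0.22) = 0.22
For comparison, the Gödel (minimum) t-norm min(x, y) would give 0.50.

0.22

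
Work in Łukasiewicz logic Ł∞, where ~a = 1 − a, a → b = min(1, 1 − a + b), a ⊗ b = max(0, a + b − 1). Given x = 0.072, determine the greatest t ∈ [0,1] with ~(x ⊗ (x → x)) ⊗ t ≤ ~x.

x → x = min(1, 1 − 0.072 + 0.072) = min(1, 1.000) = 1.000
x ⊗ (x → x) = max(0, 0.072 + 1.000 − 1) = max(0, 0.072) = 0.072
~(x ⊗ (x → x)) = 1 − 0.072 = 0.928
So the left factor is ~(x ⊗ (x → x)) = 0.928.
~x = 1 − 0.072 = 0.928
So the right-hand bound is ~x = 0.928.
The residuum of the Łukasiewicz t-norm gives the supremum: min(1, 1 − 0.928 + 0.928).
1 − 0.928 + 0.928 = 1.000, so t = min(1, 1.000) = 1.000.
Check: 0.928 ⊗ 1.000 = max(0, 0.928) = 0.928 ≤ 0.928.

1.000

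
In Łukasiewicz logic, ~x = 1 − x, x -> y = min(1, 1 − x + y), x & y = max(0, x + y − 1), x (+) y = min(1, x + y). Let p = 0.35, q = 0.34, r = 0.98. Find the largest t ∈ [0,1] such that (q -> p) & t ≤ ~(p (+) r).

q -> p = min(1, 1 − 0.34 + 0.35) = min(1, 1.01) = 1.00
So the left factor is q -> p = 1.00.
p (+) r = min(1, 0.35 + 0.98) = min(1, 1.33) = 1.00
~(p (+) r) = 1 − 1.00 = 0.00
So the right-hand bound is ~(p (+) r) = 0.00.
The residuum of the Łukasiewicz t-norm gives the supremum: min(1, 1 − 1.00 + 0.00).
1 − 1.00 + 0.00 = 0.00, so t = min(1, 0.00) = 0.00.
Check: 1.00 & 0.00 = max(0, 0.00) = 0.00 ≤ 0.00.

0.00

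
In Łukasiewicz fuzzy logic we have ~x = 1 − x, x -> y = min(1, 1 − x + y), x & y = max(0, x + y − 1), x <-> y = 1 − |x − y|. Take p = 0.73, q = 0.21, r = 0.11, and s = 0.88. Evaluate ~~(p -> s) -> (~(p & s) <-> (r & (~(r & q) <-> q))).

0.61

p -> s = min(1, 1 − 0.73 + 0.88) = min(1, 1.15) = 1.00
~(p -> s) = 1 − 1.00 = 0.00
~~(p -> s) = 1 − 0.00 = 1.00
p & s = max(0, 0.73 + 0.88 − 1) = max(0, 0.61) = 0.61
~(p & s) = 1 − 0.61 = 0.39
r & q = max(0, 0.11 + 0.21 − 1) = max(0, -0.68) = 0.00
~(r & q) = 1 − 0.00 = 1.00
~(r & q) <-> q = 1 − |1.00 − 0.21| = 1 − 0.79 = 0.21
r & (~(r & q) <-> q) = max(0, 0.11 + 0.21 − 1) = max(0, -0.68) = 0.00
~(p & s) <-> (r & (~(r & q) <-> q)) = 1 − |0.39 − 0.00| = 1 − 0.39 = 0.61
~~(p -> s) -> (~(p & s) <-> (r & (~(r & q) <-> q))) = min(1, 1 − 1.00 + 0.61) = min(1, 0.61) = 0.61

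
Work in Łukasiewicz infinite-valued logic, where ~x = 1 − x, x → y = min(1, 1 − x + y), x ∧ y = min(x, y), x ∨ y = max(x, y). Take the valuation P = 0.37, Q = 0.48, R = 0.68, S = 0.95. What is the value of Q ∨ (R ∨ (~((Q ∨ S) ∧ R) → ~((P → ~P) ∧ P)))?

Q ∨ S = max(0.48, 0.95) = 0.95
(Q ∨ S) ∧ R = min(0.95, 0.68) = 0.68
~((Q ∨ S) ∧ R) = 1 − 0.68 = 0.32
~P = 1 − 0.37 = 0.63
P → ~P = min(1, 1 − 0.37 + 0.63) = min(1, 1.26) = 1.00
(P → ~P) ∧ P = min(1.00, 0.37) = 0.37
~((P → ~P) ∧ P) = 1 − 0.37 = 0.63
~((Q ∨ S) ∧ R) → ~((P → ~P) ∧ P) = min(1, 1 − 0.32 + 0.63) = min(1, 1.31) = 1.00
R ∨ (~((Q ∨ S) ∧ R) → ~((P → ~P) ∧ P)) = max(0.68, 1.00) = 1.00
Q ∨ (R ∨ (~((Q ∨ S) ∧ R) → ~((P → ~P) ∧ P))) = max(0.48, 1.00) = 1.00

1.00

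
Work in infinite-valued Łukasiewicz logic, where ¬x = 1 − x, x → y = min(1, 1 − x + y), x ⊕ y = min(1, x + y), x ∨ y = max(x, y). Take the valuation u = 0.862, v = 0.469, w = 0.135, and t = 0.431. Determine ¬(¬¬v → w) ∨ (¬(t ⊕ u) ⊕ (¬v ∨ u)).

¬v = 1 − 0.469 = 0.531
¬¬v = 1 − 0.531 = 0.469
¬¬v → w = min(1, 1 − 0.469 + 0.135) = min(1, 0.666) = 0.666
¬(¬¬v → w) = 1 − 0.666 = 0.334
t ⊕ u = min(1, 0.431 + 0.862) = min(1, 1.293) = 1.000
¬(t ⊕ u) = 1 − 1.000 = 0.000
¬v ∨ u = max(0.531, 0.862) = 0.862
¬(t ⊕ u) ⊕ (¬v ∨ u) = min(1, 0.000 + 0.862) = min(1, 0.862) = 0.862
¬(¬¬v → w) ∨ (¬(t ⊕ u) ⊕ (¬v ∨ u)) = max(0.334, 0.862) = 0.862

0.862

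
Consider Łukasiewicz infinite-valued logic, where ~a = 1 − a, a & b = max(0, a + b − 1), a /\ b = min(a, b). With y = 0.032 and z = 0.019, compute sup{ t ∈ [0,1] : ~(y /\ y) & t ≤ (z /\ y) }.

0.051

y /\ y = min(0.032, 0.032) = 0.032
~(y /\ y) = 1 − 0.032 = 0.968
So the left factor is ~(y /\ y) = 0.968.
z /\ y = min(0.019, 0.032) = 0.019
So the right-hand bound is z /\ y = 0.019.
The residuum of the Łukasiewicz t-norm gives the supremum: min(1, 1 − 0.968 + 0.019).
1 − 0.968 + 0.019 = 0.051, so t = min(1, 0.051) = 0.051.
Check: 0.968 & 0.051 = max(0, 0.019) = 0.019 ≤ 0.019.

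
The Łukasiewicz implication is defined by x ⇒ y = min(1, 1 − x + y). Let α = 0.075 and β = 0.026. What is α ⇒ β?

α ⇒ β = min(1, 1 − 0.075 + 0.026) = min(1, 0.951) = 0.951
For comparison, the Gödel implication (1 if x ≤ y else y) would give 0.026.

0.951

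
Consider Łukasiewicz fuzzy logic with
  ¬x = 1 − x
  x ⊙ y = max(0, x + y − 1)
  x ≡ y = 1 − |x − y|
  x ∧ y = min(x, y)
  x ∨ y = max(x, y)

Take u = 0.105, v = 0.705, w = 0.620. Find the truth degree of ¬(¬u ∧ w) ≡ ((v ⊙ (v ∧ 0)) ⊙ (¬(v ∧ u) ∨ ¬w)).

¬u = 1 − 0.105 = 0.895
¬u ∧ w = min(0.895, 0.620) = 0.620
¬(¬u ∧ w) = 1 − 0.620 = 0.380
v ∧ 0 = min(0.705, 0.000) = 0.000
v ⊙ (v ∧ 0) = max(0, 0.705 + 0.000 − 1) = max(0, -0.295) = 0.000
v ∧ u = min(0.705, 0.105) = 0.105
¬(v ∧ u) = 1 − 0.105 = 0.895
¬w = 1 − 0.620 = 0.380
¬(v ∧ u) ∨ ¬w = max(0.895, 0.380) = 0.895
(v ⊙ (v ∧ 0)) ⊙ (¬(v ∧ u) ∨ ¬w) = max(0, 0.000 + 0.895 − 1) = max(0, -0.105) = 0.000
¬(¬u ∧ w) ≡ ((v ⊙ (v ∧ 0)) ⊙ (¬(v ∧ u) ∨ ¬w)) = 1 − |0.380 − 0.000| = 1 − 0.380 = 0.620

0.620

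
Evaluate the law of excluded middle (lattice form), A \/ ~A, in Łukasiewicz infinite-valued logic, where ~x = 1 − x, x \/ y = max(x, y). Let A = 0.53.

~A = 1 − 0.53 = 0.47
A \/ ~A = max(0.53, 0.47) = 0.53
(The value 0.53 < 1 shows this instance is not satisfied; not a Ł∞-tautology — its value is max(a, 1−a).)

0.53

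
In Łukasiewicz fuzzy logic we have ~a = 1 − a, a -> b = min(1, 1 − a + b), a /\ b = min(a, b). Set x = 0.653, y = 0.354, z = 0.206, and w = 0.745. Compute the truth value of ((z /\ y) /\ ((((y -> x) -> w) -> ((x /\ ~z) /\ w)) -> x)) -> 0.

0.794

z /\ y = min(0.206, 0.354) = 0.206
y -> x = min(1, 1 − 0.354 + 0.653) = min(1, 1.299) = 1.000
(y -> x) -> w = min(1, 1 − 1.000 + 0.745) = min(1, 0.745) = 0.745
~z = 1 − 0.206 = 0.794
x /\ ~z = min(0.653, 0.794) = 0.653
(x /\ ~z) /\ w = min(0.653, 0.745) = 0.653
((y -> x) -> w) -> ((x /\ ~z) /\ w) = min(1, 1 − 0.745 + 0.653) = min(1, 0.908) = 0.908
(((y -> x) -> w) -> ((x /\ ~z) /\ w)) -> x = min(1, 1 − 0.908 + 0.653) = min(1, 0.745) = 0.745
(z /\ y) /\ ((((y -> x) -> w) -> ((x /\ ~z) /\ w)) -> x) = min(0.206, 0.745) = 0.206
((z /\ y) /\ ((((y -> x) -> w) -> ((x /\ ~z) /\ w)) -> x)) -> 0 = min(1, 1 − 0.206 + 0.000) = min(1, 0.794) = 0.794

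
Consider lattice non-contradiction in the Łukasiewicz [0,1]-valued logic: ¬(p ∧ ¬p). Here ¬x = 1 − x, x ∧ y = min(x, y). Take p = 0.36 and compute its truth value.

0.64

¬p = 1 − 0.36 = 0.64
p ∧ ¬p = min(0.36, 0.64) = 0.36
¬(p ∧ ¬p) = 1 − 0.36 = 0.64
(The value 0.64 < 1 shows this instance is not satisfied; not a Ł∞-tautology — its value is 1 − min(a, 1−a).)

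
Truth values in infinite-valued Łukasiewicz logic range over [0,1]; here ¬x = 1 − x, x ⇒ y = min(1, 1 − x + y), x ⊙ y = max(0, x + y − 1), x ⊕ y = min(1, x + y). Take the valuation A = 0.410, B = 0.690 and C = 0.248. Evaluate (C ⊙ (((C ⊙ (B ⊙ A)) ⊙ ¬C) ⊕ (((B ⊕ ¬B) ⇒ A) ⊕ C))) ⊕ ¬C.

0.752

B ⊙ A = max(0, 0.690 + 0.410 − 1) = max(0, 0.100) = 0.100
C ⊙ (B ⊙ A) = max(0, 0.248 + 0.100 − 1) = max(0, -0.652) = 0.000
¬C = 1 − 0.248 = 0.752
(C ⊙ (B ⊙ A)) ⊙ ¬C = max(0, 0.000 + 0.752 − 1) = max(0, -0.248) = 0.000
¬B = 1 − 0.690 = 0.310
B ⊕ ¬B = min(1, 0.690 + 0.310) = min(1, 1.000) = 1.000
(B ⊕ ¬B) ⇒ A = min(1, 1 − 1.000 + 0.410) = min(1, 0.410) = 0.410
((B ⊕ ¬B) ⇒ A) ⊕ C = min(1, 0.410 + 0.248) = min(1, 0.658) = 0.658
((C ⊙ (B ⊙ A)) ⊙ ¬C) ⊕ (((B ⊕ ¬B) ⇒ A) ⊕ C) = min(1, 0.000 + 0.658) = min(1, 0.658) = 0.658
C ⊙ (((C ⊙ (B ⊙ A)) ⊙ ¬C) ⊕ (((B ⊕ ¬B) ⇒ A) ⊕ C)) = max(0, 0.248 + 0.658 − 1) = max(0, -0.094) = 0.000
(C ⊙ (((C ⊙ (B ⊙ A)) ⊙ ¬C) ⊕ (((B ⊕ ¬B) ⇒ A) ⊕ C))) ⊕ ¬C = min(1, 0.000 + 0.752) = min(1, 0.752) = 0.752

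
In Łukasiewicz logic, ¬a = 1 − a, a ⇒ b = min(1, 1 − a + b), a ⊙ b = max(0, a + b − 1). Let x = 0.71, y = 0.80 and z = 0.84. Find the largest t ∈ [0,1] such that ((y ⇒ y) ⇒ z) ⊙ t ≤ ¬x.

0.45

y ⇒ y = min(1, 1 − 0.80 + 0.80) = min(1, 1.00) = 1.00
(y ⇒ y) ⇒ z = min(1, 1 − 1.00 + 0.84) = min(1, 0.84) = 0.84
So the left factor is (y ⇒ y) ⇒ z = 0.84.
¬x = 1 − 0.71 = 0.29
So the right-hand bound is ¬x = 0.29.
The residuum of the Łukasiewicz t-norm gives the supremum: min(1, 1 − 0.84 + 0.29).
1 − 0.84 + 0.29 = 0.45, so t = min(1, 0.45) = 0.45.
Check: 0.84 ⊙ 0.45 = max(0, 0.29) = 0.29 ≤ 0.29.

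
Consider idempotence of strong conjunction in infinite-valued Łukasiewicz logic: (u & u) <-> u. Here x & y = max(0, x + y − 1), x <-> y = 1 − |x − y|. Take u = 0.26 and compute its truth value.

u & u = max(0, 0.26 + 0.26 − 1) = max(0, -0.48) = 0.00
(u & u) <-> u = 1 − |0.00 − 0.26| = 1 − 0.26 = 0.74
(The value 0.74 < 1 shows this instance is not satisfied; fails in Ł∞ since a ⊗ a = max(0, 2a−1) ≠ a in general.)

0.74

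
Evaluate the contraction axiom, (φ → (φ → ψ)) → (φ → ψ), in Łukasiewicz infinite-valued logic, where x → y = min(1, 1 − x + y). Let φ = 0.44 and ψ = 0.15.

0.71

φ → ψ = min(1, 1 − 0.44 + 0.15) = min(1, 0.71) = 0.71
φ → (φ → ψ) = min(1, 1 − 0.44 + 0.71) = min(1, 1.27) = 1.00
(φ → (φ → ψ)) → (φ → ψ) = min(1, 1 − 1.00 + 0.71) = min(1, 0.71) = 0.71
(The value 0.71 < 1 shows this instance is not satisfied; fails in Ł∞ (the t-norm is not idempotent).)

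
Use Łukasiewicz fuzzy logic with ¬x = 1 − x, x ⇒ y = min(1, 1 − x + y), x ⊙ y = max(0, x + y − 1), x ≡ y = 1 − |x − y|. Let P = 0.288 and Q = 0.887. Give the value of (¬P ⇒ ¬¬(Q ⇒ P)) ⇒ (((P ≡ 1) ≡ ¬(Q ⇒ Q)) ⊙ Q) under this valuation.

0.910

¬P = 1 − 0.288 = 0.712
Q ⇒ P = min(1, 1 − 0.887 + 0.288) = min(1, 0.401) = 0.401
¬(Q ⇒ P) = 1 − 0.401 = 0.599
¬¬(Q ⇒ P) = 1 − 0.599 = 0.401
¬P ⇒ ¬¬(Q ⇒ P) = min(1, 1 − 0.712 + 0.401) = min(1, 0.689) = 0.689
P ≡ 1 = 1 − |0.288 − 1.000| = 1 − 0.712 = 0.288
Q ⇒ Q = min(1, 1 − 0.887 + 0.887) = min(1, 1.000) = 1.000
¬(Q ⇒ Q) = 1 − 1.000 = 0.000
(P ≡ 1) ≡ ¬(Q ⇒ Q) = 1 − |0.288 − 0.000| = 1 − 0.288 = 0.712
((P ≡ 1) ≡ ¬(Q ⇒ Q)) ⊙ Q = max(0, 0.712 + 0.887 − 1) = max(0, 0.599) = 0.599
(¬P ⇒ ¬¬(Q ⇒ P)) ⇒ (((P ≡ 1) ≡ ¬(Q ⇒ Q)) ⊙ Q) = min(1, 1 − 0.689 + 0.599) = min(1, 0.910) = 0.910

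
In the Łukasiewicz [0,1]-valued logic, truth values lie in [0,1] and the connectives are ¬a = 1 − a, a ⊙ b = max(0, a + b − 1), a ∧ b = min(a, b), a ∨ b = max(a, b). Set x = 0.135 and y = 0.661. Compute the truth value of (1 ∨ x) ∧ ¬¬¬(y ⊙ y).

0.678

1 ∨ x = max(1.000, 0.135) = 1.000
y ⊙ y = max(0, 0.661 + 0.661 − 1) = max(0, 0.322) = 0.322
¬(y ⊙ y) = 1 − 0.322 = 0.678
¬¬(y ⊙ y) = 1 − 0.678 = 0.322
¬¬¬(y ⊙ y) = 1 − 0.322 = 0.678
(1 ∨ x) ∧ ¬¬¬(y ⊙ y) = min(1.000, 0.678) = 0.678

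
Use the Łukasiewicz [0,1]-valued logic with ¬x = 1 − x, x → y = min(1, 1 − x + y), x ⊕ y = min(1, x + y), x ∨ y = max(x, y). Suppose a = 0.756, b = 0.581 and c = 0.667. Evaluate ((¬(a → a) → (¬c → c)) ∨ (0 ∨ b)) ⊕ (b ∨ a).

1.000

a → a = min(1, 1 − 0.756 + 0.756) = min(1, 1.000) = 1.000
¬(a → a) = 1 − 1.000 = 0.000
¬c = 1 − 0.667 = 0.333
¬c → c = min(1, 1 − 0.333 + 0.667) = min(1, 1.334) = 1.000
¬(a → a) → (¬c → c) = min(1, 1 − 0.000 + 1.000) = min(1, 2.000) = 1.000
0 ∨ b = max(0.000, 0.581) = 0.581
(¬(a → a) → (¬c → c)) ∨ (0 ∨ b) = max(1.000, 0.581) = 1.000
b ∨ a = max(0.581, 0.756) = 0.756
((¬(a → a) → (¬c → c)) ∨ (0 ∨ b)) ⊕ (b ∨ a) = min(1, 1.000 + 0.756) = min(1, 1.756) = 1.000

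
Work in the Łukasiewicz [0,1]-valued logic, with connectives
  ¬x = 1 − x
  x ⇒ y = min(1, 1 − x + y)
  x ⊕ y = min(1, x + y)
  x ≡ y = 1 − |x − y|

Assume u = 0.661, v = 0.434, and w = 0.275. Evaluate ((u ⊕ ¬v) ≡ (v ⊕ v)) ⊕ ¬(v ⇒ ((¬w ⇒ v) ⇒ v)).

0.868

¬v = 1 − 0.434 = 0.566
u ⊕ ¬v = min(1, 0.661 + 0.566) = min(1, 1.227) = 1.000
v ⊕ v = min(1, 0.434 + 0.434) = min(1, 0.868) = 0.868
(u ⊕ ¬v) ≡ (v ⊕ v) = 1 − |1.000 − 0.868| = 1 − 0.132 = 0.868
¬w = 1 − 0.275 = 0.725
¬w ⇒ v = min(1, 1 − 0.725 + 0.434) = min(1, 0.709) = 0.709
(¬w ⇒ v) ⇒ v = min(1, 1 − 0.709 + 0.434) = min(1, 0.725) = 0.725
v ⇒ ((¬w ⇒ v) ⇒ v) = min(1, 1 − 0.434 + 0.725) = min(1, 1.291) = 1.000
¬(v ⇒ ((¬w ⇒ v) ⇒ v)) = 1 − 1.000 = 0.000
((u ⊕ ¬v) ≡ (v ⊕ v)) ⊕ ¬(v ⇒ ((¬w ⇒ v) ⇒ v)) = min(1, 0.868 + 0.000) = min(1, 0.868) = 0.868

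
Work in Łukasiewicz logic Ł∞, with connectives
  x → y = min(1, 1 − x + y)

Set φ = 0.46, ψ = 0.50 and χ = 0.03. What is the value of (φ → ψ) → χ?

φ → ψ = min(1, 1 − 0.46 + 0.50) = min(1, 1.04) = 1.00
(φ → ψ) → χ = min(1, 1 − 1.00 + 0.03) = min(1, 0.03) = 0.03

0.03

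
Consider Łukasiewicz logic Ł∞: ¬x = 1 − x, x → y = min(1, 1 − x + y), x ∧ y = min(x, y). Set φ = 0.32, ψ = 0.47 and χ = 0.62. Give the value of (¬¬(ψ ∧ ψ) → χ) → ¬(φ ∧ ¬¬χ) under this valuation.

ψ ∧ ψ = min(0.47, 0.47) = 0.47
¬(ψ ∧ ψ) = 1 − 0.47 = 0.53
¬¬(ψ ∧ ψ) = 1 − 0.53 = 0.47
¬¬(ψ ∧ ψ) → χ = min(1, 1 − 0.47 + 0.62) = min(1, 1.15) = 1.00
¬χ = 1 − 0.62 = 0.38
¬¬χ = 1 − 0.38 = 0.62
φ ∧ ¬¬χ = min(0.32, 0.62) = 0.32
¬(φ ∧ ¬¬χ) = 1 − 0.32 = 0.68
(¬¬(ψ ∧ ψ) → χ) → ¬(φ ∧ ¬¬χ) = min(1, 1 − 1.00 + 0.68) = min(1, 0.68) = 0.68

0.68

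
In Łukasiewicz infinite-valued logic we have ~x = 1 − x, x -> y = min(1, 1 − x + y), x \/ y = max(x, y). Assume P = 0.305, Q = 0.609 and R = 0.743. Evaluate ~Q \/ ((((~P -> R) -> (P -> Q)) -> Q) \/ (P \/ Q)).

~Q = 1 − 0.609 = 0.391
~P = 1 − 0.305 = 0.695
~P -> R = min(1, 1 − 0.695 + 0.743) = min(1, 1.048) = 1.000
P -> Q = min(1, 1 − 0.305 + 0.609) = min(1, 1.304) = 1.000
(~P -> R) -> (P -> Q) = min(1, 1 − 1.000 + 1.000) = min(1, 1.000) = 1.000
((~P -> R) -> (P -> Q)) -> Q = min(1, 1 − 1.000 + 0.609) = min(1, 0.609) = 0.609
P \/ Q = max(0.305, 0.609) = 0.609
(((~P -> R) -> (P -> Q)) -> Q) \/ (P \/ Q) = max(0.609, 0.609) = 0.609
~Q \/ ((((~P -> R) -> (P -> Q)) -> Q) \/ (P \/ Q)) = max(0.391, 0.609) = 0.609

0.609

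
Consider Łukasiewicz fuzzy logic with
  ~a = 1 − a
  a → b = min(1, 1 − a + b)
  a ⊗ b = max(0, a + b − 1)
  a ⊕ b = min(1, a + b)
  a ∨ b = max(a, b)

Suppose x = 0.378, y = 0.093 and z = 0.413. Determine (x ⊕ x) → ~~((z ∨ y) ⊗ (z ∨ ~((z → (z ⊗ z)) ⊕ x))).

0.244

x ⊕ x = min(1, 0.378 + 0.378) = min(1, 0.756) = 0.756
z ∨ y = max(0.413, 0.093) = 0.413
z ⊗ z = max(0, 0.413 + 0.413 − 1) = max(0, -0.174) = 0.000
z → (z ⊗ z) = min(1, 1 − 0.413 + 0.000) = min(1, 0.587) = 0.587
(z → (z ⊗ z)) ⊕ x = min(1, 0.587 + 0.378) = min(1, 0.965) = 0.965
~((z → (z ⊗ z)) ⊕ x) = 1 − 0.965 = 0.035
z ∨ ~((z → (z ⊗ z)) ⊕ x) = max(0.413, 0.035) = 0.413
(z ∨ y) ⊗ (z ∨ ~((z → (z ⊗ z)) ⊕ x)) = max(0, 0.413 + 0.413 − 1) = max(0, -0.174) = 0.000
~((z ∨ y) ⊗ (z ∨ ~((z → (z ⊗ z)) ⊕ x))) = 1 − 0.000 = 1.000
~~((z ∨ y) ⊗ (z ∨ ~((z → (z ⊗ z)) ⊕ x))) = 1 − 1.000 = 0.000
(x ⊕ x) → ~~((z ∨ y) ⊗ (z ∨ ~((z → (z ⊗ z)) ⊕ x))) = min(1, 1 − 0.756 + 0.000) = min(1, 0.244) = 0.244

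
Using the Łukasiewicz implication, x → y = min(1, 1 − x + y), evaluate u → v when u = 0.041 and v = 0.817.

u → v = min(1, 1 − 0.041 + 0.817) = min(1, 1.776) = 1.000
For comparison, the Gödel implication (1 if x ≤ y else y) would give 1.000.

1.000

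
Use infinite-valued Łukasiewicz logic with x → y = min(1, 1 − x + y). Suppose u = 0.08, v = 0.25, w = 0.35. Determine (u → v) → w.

u → v = min(1, 1 − 0.08 + 0.25) = min(1, 1.17) = 1.00
(u → v) → w = min(1, 1 − 1.00 + 0.35) = min(1, 0.35) = 0.35

0.35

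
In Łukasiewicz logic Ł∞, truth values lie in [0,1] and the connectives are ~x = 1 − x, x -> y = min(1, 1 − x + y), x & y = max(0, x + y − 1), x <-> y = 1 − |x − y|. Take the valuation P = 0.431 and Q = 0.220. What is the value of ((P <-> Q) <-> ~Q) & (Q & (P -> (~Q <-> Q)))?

P <-> Q = 1 − |0.431 − 0.220| = 1 − 0.211 = 0.789
~Q = 1 − 0.220 = 0.780
(P <-> Q) <-> ~Q = 1 − |0.789 − 0.780| = 1 − 0.009 = 0.991
~Q <-> Q = 1 − |0.780 − 0.220| = 1 − 0.560 = 0.440
P -> (~Q <-> Q) = min(1, 1 − 0.431 + 0.440) = min(1, 1.009) = 1.000
Q & (P -> (~Q <-> Q)) = max(0, 0.220 + 1.000 − 1) = max(0, 0.220) = 0.220
((P <-> Q) <-> ~Q) & (Q & (P -> (~Q <-> Q))) = max(0, 0.991 + 0.220 − 1) = max(0, 0.211) = 0.211

0.211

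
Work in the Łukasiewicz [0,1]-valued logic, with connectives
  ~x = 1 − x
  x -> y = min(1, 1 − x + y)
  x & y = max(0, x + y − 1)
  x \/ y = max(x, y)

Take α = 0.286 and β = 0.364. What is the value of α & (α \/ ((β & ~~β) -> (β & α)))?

0.286

~β = 1 − 0.364 = 0.636
~~β = 1 − 0.636 = 0.364
β & ~~β = max(0, 0.364 + 0.364 − 1) = max(0, -0.272) = 0.000
β & α = max(0, 0.364 + 0.286 − 1) = max(0, -0.350) = 0.000
(β & ~~β) -> (β & α) = min(1, 1 − 0.000 + 0.000) = min(1, 1.000) = 1.000
α \/ ((β & ~~β) -> (β & α)) = max(0.286, 1.000) = 1.000
α & (α \/ ((β & ~~β) -> (β & α))) = max(0, 0.286 + 1.000 − 1) = max(0, 0.286) = 0.286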